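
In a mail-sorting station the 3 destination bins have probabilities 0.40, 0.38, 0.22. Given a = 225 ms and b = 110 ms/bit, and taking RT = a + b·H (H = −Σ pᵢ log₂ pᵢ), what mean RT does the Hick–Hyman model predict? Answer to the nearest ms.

Entropy contributions −pᵢ log₂ pᵢ: 0.5288, 0.5305, 0.4806; sum H = 1.5398 bits.
RT = a + bH = 225 + 110·1.5398 = 394.38 ms.

394 ms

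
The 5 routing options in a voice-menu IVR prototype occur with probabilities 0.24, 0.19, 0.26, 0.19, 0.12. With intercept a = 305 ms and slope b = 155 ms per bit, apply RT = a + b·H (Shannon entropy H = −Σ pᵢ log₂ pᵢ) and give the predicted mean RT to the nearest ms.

Entropy contributions −pᵢ log₂ pᵢ: 0.4941, 0.4552, 0.5053, 0.4552, 0.3671; sum H = 2.2769 bits.
RT = a + bH = 305 + 155·2.2769 = 657.93 ms.

658 ms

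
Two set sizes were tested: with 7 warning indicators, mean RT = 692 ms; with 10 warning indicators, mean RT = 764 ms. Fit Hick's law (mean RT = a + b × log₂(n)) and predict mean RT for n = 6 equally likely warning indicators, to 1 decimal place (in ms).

660.9 ms

With log₂ n on the abscissa the relation is linear; from the two conditions:
  b = (764 − 692) / (log₂ 10 − log₂ 7) = 72 / (3.3219 − 2.8074) = 139.922 ms/bit
  a = 692 − 139.922 × 2.8074 = 299.190 ms
Then RT(6) = 299.190 + 139.922 × log₂ 6 = 299.190 + 139.922 × 2.5850 ≈ 660.882 ms.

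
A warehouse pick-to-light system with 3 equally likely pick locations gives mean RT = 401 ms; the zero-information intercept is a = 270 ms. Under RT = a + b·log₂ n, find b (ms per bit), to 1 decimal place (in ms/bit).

b = (401 − 270) / log₂(3) = 131 / 1.5850 = 82.652 ms/bit.

82.7 ms/bit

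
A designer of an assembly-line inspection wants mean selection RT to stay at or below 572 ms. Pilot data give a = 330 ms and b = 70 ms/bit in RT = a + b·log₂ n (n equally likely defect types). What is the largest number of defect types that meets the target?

Set 330 + 70·log₂ n ≤ 572 → log₂ n ≤ (572 − 330)/70 = 3.4571.
So n ≤ 2^3.4571 = 10.983; the largest integer n is 10.

10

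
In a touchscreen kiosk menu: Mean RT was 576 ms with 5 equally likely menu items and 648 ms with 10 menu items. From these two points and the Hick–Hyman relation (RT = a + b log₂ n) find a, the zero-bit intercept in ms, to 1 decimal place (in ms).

The slope on a log₂ axis is (648 − 576) / (3.3219 − 2.3219) = 72.000 ms/bit.
Intercept: a = 576 − 72.000·log₂(5) = 408.821 ms.

408.8 ms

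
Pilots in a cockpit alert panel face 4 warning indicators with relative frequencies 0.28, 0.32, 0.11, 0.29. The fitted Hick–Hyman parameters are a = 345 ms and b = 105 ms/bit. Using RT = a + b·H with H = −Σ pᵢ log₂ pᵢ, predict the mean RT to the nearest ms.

Entropy contributions −pᵢ log₂ pᵢ: 0.5142, 0.5260, 0.3503, 0.5179; sum H = 1.9084 bits.
RT = a + bH = 345 + 105·1.9084 = 545.39 ms.

545 ms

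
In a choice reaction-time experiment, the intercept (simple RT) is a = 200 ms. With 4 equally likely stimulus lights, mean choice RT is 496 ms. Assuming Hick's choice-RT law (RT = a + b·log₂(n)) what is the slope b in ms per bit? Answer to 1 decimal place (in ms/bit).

4 alternatives carry log₂ 4 = 2 bits; the choice cost is 496 − 200 = 296 ms, so b = 296/2 = 148.000 ms/bit.

148.0 ms/bit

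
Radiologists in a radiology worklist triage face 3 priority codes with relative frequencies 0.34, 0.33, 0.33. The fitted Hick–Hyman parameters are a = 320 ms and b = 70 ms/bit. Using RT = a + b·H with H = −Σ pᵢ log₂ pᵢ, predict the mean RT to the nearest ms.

431 ms

Entropy contributions −pᵢ log₂ pᵢ: 0.5292, 0.5278, 0.5278; sum H = 1.5848 bits.
RT = a + bH = 320 + 70·1.5848 = 430.94 ms.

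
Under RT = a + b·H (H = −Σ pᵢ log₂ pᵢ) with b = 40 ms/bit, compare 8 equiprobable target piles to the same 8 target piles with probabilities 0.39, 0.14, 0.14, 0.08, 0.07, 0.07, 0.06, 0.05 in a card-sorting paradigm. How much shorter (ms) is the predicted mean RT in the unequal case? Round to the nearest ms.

16 ms

Equiprobable entropy H₀ = log₂ 8 = 3.0000 bits.
Skewed entropy H = −Σ pᵢ log₂ pᵢ = 2.6123 bits.
ΔRT = b·(H₀ − H) = 40 × 0.3877 = 15.51 ms.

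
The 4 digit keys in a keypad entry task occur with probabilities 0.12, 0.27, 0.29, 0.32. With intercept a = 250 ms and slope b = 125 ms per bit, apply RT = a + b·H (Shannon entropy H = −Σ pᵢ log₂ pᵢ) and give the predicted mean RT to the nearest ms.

490 ms

Entropy contributions −pᵢ log₂ pᵢ: 0.3671, 0.5100, 0.5179, 0.5260; sum H = 1.9210 bits.
RT = a + bH = 250 + 125·1.9210 = 490.13 ms.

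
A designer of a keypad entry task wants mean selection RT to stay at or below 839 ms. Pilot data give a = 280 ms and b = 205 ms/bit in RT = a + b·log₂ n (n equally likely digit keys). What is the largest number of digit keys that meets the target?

Set 280 + 205·log₂ n ≤ 839 → log₂ n ≤ (839 − 280)/205 = 2.7268.
So n ≤ 2^2.7268 = 6.620; the largest integer n is 6.

6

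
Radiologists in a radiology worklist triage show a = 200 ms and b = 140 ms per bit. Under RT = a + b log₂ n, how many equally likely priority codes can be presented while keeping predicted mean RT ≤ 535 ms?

5

Information budget: (535 − 200)/140 = 2.3929 bits, so n ≤ 2^2.3929 = 5.252 → at most 5.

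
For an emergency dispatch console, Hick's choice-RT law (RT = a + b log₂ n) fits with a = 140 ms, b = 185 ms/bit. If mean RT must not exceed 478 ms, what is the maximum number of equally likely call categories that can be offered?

Information budget: (478 − 140)/185 = 1.8270 bits, so n ≤ 2^1.8270 = 3.548 → at most 3.

3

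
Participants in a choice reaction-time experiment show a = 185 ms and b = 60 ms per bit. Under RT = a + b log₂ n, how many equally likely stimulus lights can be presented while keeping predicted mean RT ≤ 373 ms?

8

Information budget: (373 − 185)/60 = 3.1333 bits, so n ≤ 2^3.1333 = 8.775 → at most 8.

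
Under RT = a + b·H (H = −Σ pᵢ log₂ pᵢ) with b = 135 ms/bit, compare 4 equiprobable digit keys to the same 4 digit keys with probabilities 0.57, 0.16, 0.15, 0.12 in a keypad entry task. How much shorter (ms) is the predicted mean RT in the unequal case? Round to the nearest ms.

The RT saving is b·ΔH. Equiprobable H₀ = log₂(4) = 2.0000 bits; with the given probabilities H = 1.6629 bits.
b·(H₀ − H) = 135 × (2.0000 − 1.6629) = 45.51 ms.

46 ms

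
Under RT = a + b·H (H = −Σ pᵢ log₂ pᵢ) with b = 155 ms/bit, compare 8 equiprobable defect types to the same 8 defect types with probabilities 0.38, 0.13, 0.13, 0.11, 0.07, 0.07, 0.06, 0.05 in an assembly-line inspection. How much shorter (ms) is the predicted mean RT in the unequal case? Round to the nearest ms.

Equiprobable entropy H₀ = log₂ 8 = 3.0000 bits.
Skewed entropy H = −Σ pᵢ log₂ pᵢ = 2.6428 bits.
ΔRT = b·(H₀ − H) = 155 × 0.3572 = 55.37 ms.

55 ms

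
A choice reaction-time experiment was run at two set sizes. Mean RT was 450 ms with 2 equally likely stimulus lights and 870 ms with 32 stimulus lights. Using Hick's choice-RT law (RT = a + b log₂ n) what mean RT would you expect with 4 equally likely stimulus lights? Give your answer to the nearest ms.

With log₂ n on the abscissa the relation is linear; from the two conditions:
  b = (870 − 450) / (log₂ 32 − log₂ 2) = 420 / (5 − 1) = 105 ms/bit
  a = 450 − 105 × 1 = 345 ms
Then RT(4) = 345 + 105 × log₂ 4 = 345 + 105 × 2 ≈ 555.000 ms.

555 ms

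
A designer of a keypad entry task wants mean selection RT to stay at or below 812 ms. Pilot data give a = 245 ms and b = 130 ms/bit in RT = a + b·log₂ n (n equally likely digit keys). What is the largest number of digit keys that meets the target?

20

Set 245 + 130·log₂ n ≤ 812 → log₂ n ≤ (812 − 245)/130 = 4.3615.
So n ≤ 2^4.3615 = 20.557; the largest integer n is 20.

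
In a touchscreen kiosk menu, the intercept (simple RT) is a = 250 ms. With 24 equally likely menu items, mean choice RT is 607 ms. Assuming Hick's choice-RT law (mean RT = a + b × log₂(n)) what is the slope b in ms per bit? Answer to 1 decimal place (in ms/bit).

77.9 ms/bit

b = (607 − 250) / log₂(24) = 357 / 4.5850 = 77.863 ms/bit.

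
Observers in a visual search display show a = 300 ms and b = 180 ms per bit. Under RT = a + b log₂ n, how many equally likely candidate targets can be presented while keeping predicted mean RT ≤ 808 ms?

180·log₂ n ≤ 808 − 300 = 508, giving log₂ n ≤ 2.8222 and n ≤ 7.073. The largest whole number is 7.

7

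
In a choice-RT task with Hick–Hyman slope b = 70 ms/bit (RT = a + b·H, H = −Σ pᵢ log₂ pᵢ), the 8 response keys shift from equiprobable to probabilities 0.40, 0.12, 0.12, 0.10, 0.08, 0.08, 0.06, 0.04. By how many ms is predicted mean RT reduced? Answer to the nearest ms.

The RT saving is b·ΔH. Equiprobable H₀ = log₂(8) = 3.0000 bits; with the given probabilities H = 2.6074 bits.
b·(H₀ − H) = 70 × (3.0000 − 2.6074) = 27.48 ms.

27 ms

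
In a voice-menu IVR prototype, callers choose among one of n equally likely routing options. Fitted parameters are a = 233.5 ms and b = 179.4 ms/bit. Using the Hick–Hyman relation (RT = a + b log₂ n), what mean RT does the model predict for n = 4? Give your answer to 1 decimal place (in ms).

592.3 ms

log₂(4) = 2 bits, so RT = 233.5 + 179.4 × 2 ≈ 592.300 ms.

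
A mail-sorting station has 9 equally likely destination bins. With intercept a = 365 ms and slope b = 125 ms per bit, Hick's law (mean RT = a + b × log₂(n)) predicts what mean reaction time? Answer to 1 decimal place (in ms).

761.2 ms

log₂(9) = 3.1699 bits, so RT = 365 + 125 × 3.1699 ≈ 761.241 ms.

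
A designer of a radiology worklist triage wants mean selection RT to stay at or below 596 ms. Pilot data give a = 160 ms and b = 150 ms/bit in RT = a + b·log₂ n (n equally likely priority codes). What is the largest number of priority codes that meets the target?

7

Set 160 + 150·log₂ n ≤ 596 → log₂ n ≤ (596 − 160)/150 = 2.9067.
So n ≤ 2^2.9067 = 7.499; the largest integer n is 7.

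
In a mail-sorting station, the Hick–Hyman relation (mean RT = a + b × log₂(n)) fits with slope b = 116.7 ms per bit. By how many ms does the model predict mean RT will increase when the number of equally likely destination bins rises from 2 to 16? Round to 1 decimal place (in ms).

The intercept a cancels: ΔRT = b·(log₂ n₂ − log₂ n₁) = b·log₂(n₂/n₁).
log₂(16) − log₂(2) = log₂(16/2) = log₂(8) = 3.
ΔRT = 116.7 × 3.0000 = 350.100 ms.

350.1 ms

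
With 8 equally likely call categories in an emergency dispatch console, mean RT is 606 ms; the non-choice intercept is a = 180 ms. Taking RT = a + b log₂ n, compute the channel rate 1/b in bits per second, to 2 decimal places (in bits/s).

b = (606 − 180)/log₂ 8 = 426/3 = 142.000 ms per bit = 0.14200 s/bit; the reciprocal is 7.042 bits/s.

7.04 bits/s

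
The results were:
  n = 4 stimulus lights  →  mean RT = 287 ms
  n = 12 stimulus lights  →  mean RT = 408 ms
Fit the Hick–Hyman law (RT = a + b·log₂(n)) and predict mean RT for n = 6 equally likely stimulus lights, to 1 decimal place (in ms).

331.7 ms

Fit slope and intercept:
  b = (408 − 287) / (log₂ 12 − log₂ 4) = 121 / (3.5850 − 2) = 76.343 ms/bit
  a = 287 − 76.343 × 2 = 134.315 ms
Then RT(6) = 134.315 + 76.343 × log₂ 6 = 134.315 + 76.343 × 2.5850 ≈ 331.657 ms.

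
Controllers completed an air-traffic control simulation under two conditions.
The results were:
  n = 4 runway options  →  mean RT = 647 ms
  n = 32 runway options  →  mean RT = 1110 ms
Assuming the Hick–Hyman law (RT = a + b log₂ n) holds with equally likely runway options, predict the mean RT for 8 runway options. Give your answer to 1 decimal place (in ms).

801.3 ms

Fit slope and intercept:
  b = (1110 − 647) / (log₂ 32 − log₂ 4) = 463 / (5 − 2) = 154.333 ms/bit
  a = 647 − 154.333 × 2 = 338.333 ms
Then RT(8) = 338.333 + 154.333 × log₂ 8 = 338.333 + 154.333 × 3 ≈ 801.333 ms.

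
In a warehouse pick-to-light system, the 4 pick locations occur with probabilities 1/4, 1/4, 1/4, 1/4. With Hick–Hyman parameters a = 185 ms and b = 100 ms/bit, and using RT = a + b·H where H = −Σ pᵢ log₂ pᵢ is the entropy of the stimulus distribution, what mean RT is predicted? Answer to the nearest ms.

385 ms

Each term −pᵢ log₂ pᵢ: 0.25·2 + 0.25·2 + 0.25·2 + 0.25·2; summed, H = 2.000 bits.
Mean RT = a + bH = 185 + 100·2.000 = 385.00 ms.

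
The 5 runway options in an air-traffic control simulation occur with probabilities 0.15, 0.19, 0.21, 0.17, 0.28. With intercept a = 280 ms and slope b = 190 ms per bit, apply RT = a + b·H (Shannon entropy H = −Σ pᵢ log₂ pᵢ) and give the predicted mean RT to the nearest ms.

715 ms

Entropy contributions −pᵢ log₂ pᵢ: 0.4105, 0.4552, 0.4728, 0.4346, 0.5142; sum H = 2.2874 bits.
RT = a + bH = 280 + 190·2.2874 = 714.61 ms.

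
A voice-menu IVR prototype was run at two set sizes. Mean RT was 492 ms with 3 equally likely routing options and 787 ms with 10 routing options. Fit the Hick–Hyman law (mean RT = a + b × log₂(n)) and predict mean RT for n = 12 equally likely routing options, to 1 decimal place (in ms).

831.7 ms

With log₂ n on the abscissa the relation is linear; from the two conditions:
  b = (787 − 492) / (log₂ 10 − log₂ 3) = 295 / (3.3219 − 1.5850) = 169.836 ms/bit
  a = 492 − 169.836 × 1.5850 = 222.816 ms
Then RT(12) = 222.816 + 169.836 × log₂ 12 = 222.816 + 169.836 × 3.5850 ≈ 831.673 ms.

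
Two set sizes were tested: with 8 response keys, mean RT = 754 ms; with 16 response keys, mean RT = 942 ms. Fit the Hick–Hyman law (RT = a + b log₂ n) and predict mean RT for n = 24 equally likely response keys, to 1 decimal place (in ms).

1052.0 ms

Fit slope and intercept:
  b = (942 − 754) / (log₂ 16 − log₂ 8) = 188 / (4 − 3) = 188.000 ms/bit
  a = 754 − 188.000 × 3 = 190.000 ms
Then RT(24) = 190.000 + 188.000 × log₂ 24 = 190.000 + 188.000 × 4.5850 ≈ 1051.973 ms.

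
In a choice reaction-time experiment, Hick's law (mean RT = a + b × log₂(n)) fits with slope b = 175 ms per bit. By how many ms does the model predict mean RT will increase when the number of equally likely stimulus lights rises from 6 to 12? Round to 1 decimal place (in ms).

175.0 ms

ΔRT = (a + b log₂ n₂) − (a + b log₂ n₁) = b·(log₂ n₂ − log₂ n₁).
log₂(12) − log₂(6) = log₂(12/6) = log₂(2) = 1.
ΔRT = 175 × 1.0000 = 175.000 ms.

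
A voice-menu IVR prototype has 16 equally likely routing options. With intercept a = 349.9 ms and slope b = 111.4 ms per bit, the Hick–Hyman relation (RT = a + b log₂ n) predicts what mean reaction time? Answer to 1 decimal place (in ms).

log₂(16) = 4 bits, so RT = 349.9 + 111.4 × 4 ≈ 795.500 ms.

795.5 ms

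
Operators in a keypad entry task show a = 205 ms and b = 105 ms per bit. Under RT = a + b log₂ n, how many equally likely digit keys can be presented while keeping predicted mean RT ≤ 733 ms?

Set 205 + 105·log₂ n ≤ 733 → log₂ n ≤ (733 − 205)/105 = 5.0286.
So n ≤ 2^5.0286 = 32.640; the largest integer n is 32.

32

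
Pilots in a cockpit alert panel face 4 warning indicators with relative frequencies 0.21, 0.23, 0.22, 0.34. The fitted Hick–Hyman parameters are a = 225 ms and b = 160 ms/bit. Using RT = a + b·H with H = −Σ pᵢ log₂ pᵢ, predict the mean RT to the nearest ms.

540 ms

H = 0.21·log₂(1/0.21) + 0.23·log₂(1/0.23) + 0.22·log₂(1/0.22) + 0.34·log₂(1/0.34) = 1.9702 bits.
RT = 225 + 160 × 1.9702 = 540.24 ms.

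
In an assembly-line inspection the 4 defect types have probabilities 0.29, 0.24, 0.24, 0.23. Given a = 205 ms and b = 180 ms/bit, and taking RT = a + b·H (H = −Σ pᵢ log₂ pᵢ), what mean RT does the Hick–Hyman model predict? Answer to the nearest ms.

Entropy contributions −pᵢ log₂ pᵢ: 0.5179, 0.4941, 0.4941, 0.4877; sum H = 1.9938 bits.
RT = a + bH = 205 + 180·1.9938 = 563.89 ms.

564 ms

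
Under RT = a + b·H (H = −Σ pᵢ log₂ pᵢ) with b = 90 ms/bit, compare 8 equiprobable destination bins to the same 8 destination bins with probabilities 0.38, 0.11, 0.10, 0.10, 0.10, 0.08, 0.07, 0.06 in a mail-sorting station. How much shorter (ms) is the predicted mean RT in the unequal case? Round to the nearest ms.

Equiprobable entropy H₀ = log₂ 8 = 3.0000 bits.
Skewed entropy H = −Σ pᵢ log₂ pᵢ = 2.6809 bits.
ΔRT = b·(H₀ − H) = 90 × 0.3191 = 28.72 ms.

29 ms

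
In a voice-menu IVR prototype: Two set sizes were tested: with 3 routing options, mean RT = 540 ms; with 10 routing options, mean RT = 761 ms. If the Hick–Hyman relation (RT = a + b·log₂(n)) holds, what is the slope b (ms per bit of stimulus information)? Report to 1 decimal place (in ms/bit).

127.2 ms/bit

Slope: b = (761 − 540) / (log₂ 10 − log₂ 3) = 221/1.7370 = 127.233 ms/bit.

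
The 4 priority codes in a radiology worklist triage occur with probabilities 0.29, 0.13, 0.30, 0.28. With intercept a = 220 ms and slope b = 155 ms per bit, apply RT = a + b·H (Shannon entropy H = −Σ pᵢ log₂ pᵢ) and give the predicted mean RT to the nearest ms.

Entropy contributions −pᵢ log₂ pᵢ: 0.5179, 0.3826, 0.5211, 0.5142; sum H = 1.9359 bits.
RT = a + bH = 220 + 155·1.9359 = 520.06 ms.

520 ms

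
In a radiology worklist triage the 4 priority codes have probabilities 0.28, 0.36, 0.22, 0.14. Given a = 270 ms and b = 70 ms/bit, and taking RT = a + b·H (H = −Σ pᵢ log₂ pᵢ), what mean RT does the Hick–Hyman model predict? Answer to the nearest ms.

H = 0.28·log₂(1/0.28) + 0.36·log₂(1/0.36) + 0.22·log₂(1/0.22) + 0.14·log₂(1/0.14) = 1.9225 bits.
RT = 270 + 70 × 1.9225 = 404.58 ms.

405 ms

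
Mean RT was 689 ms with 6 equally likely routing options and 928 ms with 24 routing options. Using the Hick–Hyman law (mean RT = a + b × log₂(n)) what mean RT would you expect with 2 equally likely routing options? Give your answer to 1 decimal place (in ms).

499.6 ms

RT is linear in log₂ n, so two points fix the line:
  b = (928 − 689) / (log₂ 24 − log₂ 6) = 239 / (4.5850 − 2.5850) = 119.500 ms/bit
  a = 689 − 119.500 × 2.5850 = 380.097 ms
Then RT(2) = 380.097 + 119.500 × log₂ 2 = 380.097 + 119.500 × 1 ≈ 499.597 ms.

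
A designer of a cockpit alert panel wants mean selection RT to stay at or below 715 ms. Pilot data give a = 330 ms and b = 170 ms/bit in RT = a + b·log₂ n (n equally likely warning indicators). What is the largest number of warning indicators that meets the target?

Set 330 + 170·log₂ n ≤ 715 → log₂ n ≤ (715 − 330)/170 = 2.2647.
So n ≤ 2^2.2647 = 4.806; the largest integer n is 4.

4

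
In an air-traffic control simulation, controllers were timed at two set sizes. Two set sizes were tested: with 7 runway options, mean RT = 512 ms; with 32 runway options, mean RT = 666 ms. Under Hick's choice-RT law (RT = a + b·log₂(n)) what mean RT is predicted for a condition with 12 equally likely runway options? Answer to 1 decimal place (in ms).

With log₂ n on the abscissa the relation is linear; from the two conditions:
  b = (666 − 512) / (log₂ 32 − log₂ 7) = 154 / (5 − 2.8074) = 70.235 ms/bit
  a = 512 − 70.235 × 2.8074 = 314.826 ms
Then RT(12) = 314.826 + 70.235 × log₂ 12 = 314.826 + 70.235 × 3.5850 ≈ 566.615 ms.

566.6 ms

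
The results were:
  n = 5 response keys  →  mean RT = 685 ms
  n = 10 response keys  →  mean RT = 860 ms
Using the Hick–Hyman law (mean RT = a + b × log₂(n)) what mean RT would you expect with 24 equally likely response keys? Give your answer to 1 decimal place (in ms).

1081.0 ms

With log₂ n on the abscissa the relation is linear; from the two conditions:
  b = (860 − 685) / (log₂ 10 − log₂ 5) = 175 / (3.3219 − 2.3219) = 175.000 ms/bit
  a = 685 − 175.000 × 2.3219 = 278.663 ms
Then RT(24) = 278.663 + 175.000 × log₂ 24 = 278.663 + 175.000 × 4.5850 ≈ 1081.031 ms.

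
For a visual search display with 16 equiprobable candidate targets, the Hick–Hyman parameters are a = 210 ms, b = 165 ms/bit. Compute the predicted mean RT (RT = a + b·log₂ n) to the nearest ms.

870 ms

log₂(16) = 4 bits, so RT = 210 + 165 × 4 ≈ 870.000 ms.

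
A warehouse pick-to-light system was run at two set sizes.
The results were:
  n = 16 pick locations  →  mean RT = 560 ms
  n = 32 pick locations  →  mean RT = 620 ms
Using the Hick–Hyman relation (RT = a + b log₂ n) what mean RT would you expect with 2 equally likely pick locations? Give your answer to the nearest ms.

With log₂ n on the abscissa the relation is linear; from the two conditions:
  b = (620 − 560) / (log₂ 32 − log₂ 16) = 60 / (5 − 4) = 60 ms/bit
  a = 560 − 60 × 4 = 320 ms
Then RT(2) = 320 + 60 × log₂ 2 = 320 + 60 × 1 ≈ 380.000 ms.

380 ms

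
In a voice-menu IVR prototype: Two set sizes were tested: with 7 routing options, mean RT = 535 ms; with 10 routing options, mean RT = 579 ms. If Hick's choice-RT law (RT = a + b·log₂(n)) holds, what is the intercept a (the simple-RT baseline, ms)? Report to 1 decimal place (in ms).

294.9 ms

Slope: b = (579 − 535) / (log₂ 10 − log₂ 7) = 44/0.5146 = 85.508 ms/bit.
Intercept: a = 535 − 85.508·log₂(7) = 294.949 ms.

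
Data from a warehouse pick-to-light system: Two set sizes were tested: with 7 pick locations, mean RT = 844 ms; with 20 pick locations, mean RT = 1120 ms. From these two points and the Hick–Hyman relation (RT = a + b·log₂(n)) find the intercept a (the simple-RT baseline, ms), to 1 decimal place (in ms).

332.4 ms

Slope: b = (1120 − 844) / (log₂ 20 − log₂ 7) = 276/1.5146 = 182.230 ms/bit.
a = RT₁ − b·log₂ n₁ = 844 − 182.230 × 2.8074 = 332.417 ms.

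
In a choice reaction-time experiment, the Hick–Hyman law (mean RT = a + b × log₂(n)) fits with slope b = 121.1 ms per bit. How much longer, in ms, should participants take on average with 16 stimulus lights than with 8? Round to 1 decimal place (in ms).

121.1 ms

The intercept a cancels: ΔRT = b·(log₂ n₂ − log₂ n₁) = b·log₂(n₂/n₁).
log₂(16) − log₂(8) = log₂(16/8) = log₂(2) = 1.
ΔRT = 121.1 × 1.0000 = 121.100 ms.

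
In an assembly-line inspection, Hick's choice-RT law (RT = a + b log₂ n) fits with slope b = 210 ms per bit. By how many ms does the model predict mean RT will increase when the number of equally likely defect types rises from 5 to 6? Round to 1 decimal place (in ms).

55.2 ms

Only the slope matters, since a is common to both: ΔRT = b·log₂(n₂/n₁).
log₂(6) − log₂(5) = 2.5850 − 2.3219 = 0.2630.
ΔRT = 210 × 0.2630 = 55.237 ms.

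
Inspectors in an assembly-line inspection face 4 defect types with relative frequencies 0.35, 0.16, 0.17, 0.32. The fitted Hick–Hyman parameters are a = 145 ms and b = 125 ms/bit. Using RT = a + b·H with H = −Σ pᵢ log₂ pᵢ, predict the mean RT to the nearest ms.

384 ms

Entropy contributions −pᵢ log₂ pᵢ: 0.5301, 0.4230, 0.4346, 0.5260; sum H = 1.9137 bits.
RT = a + bH = 145 + 125·1.9137 = 384.22 ms.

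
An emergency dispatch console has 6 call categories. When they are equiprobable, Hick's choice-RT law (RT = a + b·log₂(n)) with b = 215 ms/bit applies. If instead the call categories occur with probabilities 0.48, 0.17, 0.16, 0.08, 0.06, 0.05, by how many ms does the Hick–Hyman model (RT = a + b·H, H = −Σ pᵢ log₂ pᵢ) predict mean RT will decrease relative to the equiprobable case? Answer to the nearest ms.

Equiprobable entropy H₀ = log₂ 6 = 2.5850 bits.
Skewed entropy H = −Σ pᵢ log₂ pᵢ = 2.1170 bits.
ΔRT = b·(H₀ − H) = 215 × 0.4680 = 100.61 ms.

101 ms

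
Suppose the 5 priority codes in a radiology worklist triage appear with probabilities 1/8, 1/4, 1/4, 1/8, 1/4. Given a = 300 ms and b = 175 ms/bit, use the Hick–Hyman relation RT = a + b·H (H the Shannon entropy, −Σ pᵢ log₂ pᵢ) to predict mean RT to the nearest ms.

H = −Σ pᵢ log₂ pᵢ = 0.125·3 + 0.25·2 + 0.25·2 + 0.125·3 + 0.25·2 = 2.250 bits.
RT = 300 + 175 × 2.250 = 693.75 ms.

694 ms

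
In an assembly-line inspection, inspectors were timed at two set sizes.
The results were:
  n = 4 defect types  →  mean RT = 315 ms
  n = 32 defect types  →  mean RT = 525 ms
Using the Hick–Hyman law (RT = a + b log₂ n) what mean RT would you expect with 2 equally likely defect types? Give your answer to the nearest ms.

245 ms

With log₂ n on the abscissa the relation is linear; from the two conditions:
  b = (525 − 315) / (log₂ 32 − log₂ 4) = 210 / (5 − 2) = 70 ms/bit
  a = 315 − 70 × 2 = 175 ms
Then RT(2) = 175 + 70 × log₂ 2 = 175 + 70 × 1 ≈ 245.000 ms.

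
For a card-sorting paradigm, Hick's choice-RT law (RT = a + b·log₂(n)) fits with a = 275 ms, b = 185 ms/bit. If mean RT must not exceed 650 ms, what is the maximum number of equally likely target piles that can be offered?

Information budget: (650 − 275)/185 = 2.0270 bits, so n ≤ 2^2.0270 = 4.076 → at most 4.

4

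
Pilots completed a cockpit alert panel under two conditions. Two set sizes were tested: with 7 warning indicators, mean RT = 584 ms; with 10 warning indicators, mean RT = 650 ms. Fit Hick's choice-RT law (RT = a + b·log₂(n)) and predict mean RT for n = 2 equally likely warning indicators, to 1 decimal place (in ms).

Fit slope and intercept:
  b = (650 − 584) / (log₂ 10 − log₂ 7) = 66 / (3.3219 − 2.8074) = 128.262 ms/bit
  a = 584 − 128.262 × 2.8074 = 223.924 ms
Then RT(2) = 223.924 + 128.262 × log₂ 2 = 223.924 + 128.262 × 1 ≈ 352.186 ms.

352.2 ms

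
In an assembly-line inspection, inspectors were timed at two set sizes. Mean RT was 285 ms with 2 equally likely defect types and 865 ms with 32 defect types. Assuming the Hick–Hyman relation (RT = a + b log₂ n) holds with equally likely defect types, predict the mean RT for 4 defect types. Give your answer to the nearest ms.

430 ms

Fit slope and intercept:
  b = (865 − 285) / (log₂ 32 − log₂ 2) = 580 / (5 − 1) = 145 ms/bit
  a = 285 − 145 × 1 = 140 ms
Then RT(4) = 140 + 145 × log₂ 4 = 140 + 145 × 2 ≈ 430.000 ms.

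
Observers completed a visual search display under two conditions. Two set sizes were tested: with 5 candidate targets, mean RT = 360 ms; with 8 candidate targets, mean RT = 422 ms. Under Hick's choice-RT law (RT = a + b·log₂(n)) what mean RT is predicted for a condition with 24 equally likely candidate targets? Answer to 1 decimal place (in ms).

RT is linear in log₂ n, so two points fix the line:
  b = (422 − 360) / (log₂ 8 − log₂ 5) = 62 / (3 − 2.3219) = 91.436 ms/bit
  a = 360 − 91.436 × 2.3219 = 147.693 ms
Then RT(24) = 147.693 + 91.436 × log₂ 24 = 147.693 + 91.436 × 4.5850 ≈ 566.922 ms.

566.9 ms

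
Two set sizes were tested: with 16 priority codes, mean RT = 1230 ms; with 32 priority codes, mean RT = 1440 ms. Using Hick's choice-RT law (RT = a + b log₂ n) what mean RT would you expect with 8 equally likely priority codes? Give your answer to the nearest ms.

1020 ms

With log₂ n on the abscissa the relation is linear; from the two conditions:
  b = (1440 − 1230) / (log₂ 32 − log₂ 16) = 210 / (5 − 4) = 210 ms/bit
  a = 1230 − 210 × 4 = 390 ms
Then RT(8) = 390 + 210 × log₂ 8 = 390 + 210 × 3 ≈ 1020.000 ms.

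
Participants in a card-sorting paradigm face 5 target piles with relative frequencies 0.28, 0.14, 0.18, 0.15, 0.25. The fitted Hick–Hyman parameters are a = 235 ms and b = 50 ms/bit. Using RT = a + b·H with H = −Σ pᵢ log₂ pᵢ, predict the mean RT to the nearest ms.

Entropy contributions −pᵢ log₂ pᵢ: 0.5142, 0.3971, 0.4453, 0.4105, 0.5000; sum H = 2.2672 bits.
RT = a + bH = 235 + 50·2.2672 = 348.36 ms.

348 ms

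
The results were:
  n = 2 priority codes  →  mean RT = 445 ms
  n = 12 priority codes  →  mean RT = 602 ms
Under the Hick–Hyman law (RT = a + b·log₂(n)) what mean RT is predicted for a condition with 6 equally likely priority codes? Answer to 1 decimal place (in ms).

541.3 ms

With log₂ n on the abscissa the relation is linear; from the two conditions:
  b = (602 − 445) / (log₂ 12 − log₂ 2) = 157 / (3.5850 − 1) = 60.736 ms/bit
  a = 445 − 60.736 × 1 = 384.264 ms
Then RT(6) = 384.264 + 60.736 × log₂ 6 = 384.264 + 60.736 × 2.5850 ≈ 541.264 ms.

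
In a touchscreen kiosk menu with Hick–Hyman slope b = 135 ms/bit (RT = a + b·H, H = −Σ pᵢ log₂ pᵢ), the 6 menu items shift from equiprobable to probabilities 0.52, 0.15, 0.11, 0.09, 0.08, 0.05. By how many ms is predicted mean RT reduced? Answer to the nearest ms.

69 ms

Equiprobable entropy H₀ = log₂ 6 = 2.5850 bits.
Skewed entropy H = −Σ pᵢ log₂ pᵢ = 2.0717 bits.
ΔRT = b·(H₀ − H) = 135 × 0.5133 = 69.29 ms.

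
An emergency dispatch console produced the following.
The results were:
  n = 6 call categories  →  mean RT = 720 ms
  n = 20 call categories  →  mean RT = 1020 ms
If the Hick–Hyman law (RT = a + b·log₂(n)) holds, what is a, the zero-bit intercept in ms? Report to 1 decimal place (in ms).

273.5 ms

The slope on a log₂ axis is (1020 − 720) / (4.3219 − 2.5850) = 172.715 ms/bit.
a = RT₁ − b·log₂ n₁ = 720 − 172.715 × 2.5850 = 273.538 ms.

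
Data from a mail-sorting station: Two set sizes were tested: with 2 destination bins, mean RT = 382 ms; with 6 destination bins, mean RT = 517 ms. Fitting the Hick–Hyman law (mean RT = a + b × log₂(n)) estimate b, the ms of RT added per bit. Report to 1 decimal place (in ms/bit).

b = (RT₂ − RT₁)/(log₂ n₂ − log₂ n₁) = (517 − 382)/(2.5850 − 1) = 85.176 ms/bit.

85.2 ms/bit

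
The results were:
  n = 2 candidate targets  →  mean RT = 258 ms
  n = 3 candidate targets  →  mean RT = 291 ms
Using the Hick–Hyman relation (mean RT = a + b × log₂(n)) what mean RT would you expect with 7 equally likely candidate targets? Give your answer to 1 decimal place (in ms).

360.0 ms

Solve the two-equation system in a and b:
  b = (291 − 258) / (log₂ 3 − log₂ 2) = 33 / (1.5850 − 1) = 56.414 ms/bit
  a = 258 − 56.414 × 1 = 201.586 ms
Then RT(7) = 201.586 + 56.414 × log₂ 7 = 201.586 + 56.414 × 2.8074 ≈ 359.960 ms.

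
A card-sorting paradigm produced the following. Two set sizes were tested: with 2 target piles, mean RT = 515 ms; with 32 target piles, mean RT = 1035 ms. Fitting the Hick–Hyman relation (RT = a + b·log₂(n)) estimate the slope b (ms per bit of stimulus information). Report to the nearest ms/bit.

130 ms/bit

b = (RT₂ − RT₁)/(log₂ n₂ − log₂ n₁) = (1035 − 515)/(5 − 1) = 130 ms/bit.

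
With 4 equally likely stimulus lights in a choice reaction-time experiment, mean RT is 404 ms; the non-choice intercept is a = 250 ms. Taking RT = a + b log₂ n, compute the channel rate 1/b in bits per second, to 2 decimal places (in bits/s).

12.99 bits/s

b = (404 − 250)/log₂ 4 = 154/2 = 77.000 ms per bit = 0.07700 s/bit; the reciprocal is 12.987 bits/s.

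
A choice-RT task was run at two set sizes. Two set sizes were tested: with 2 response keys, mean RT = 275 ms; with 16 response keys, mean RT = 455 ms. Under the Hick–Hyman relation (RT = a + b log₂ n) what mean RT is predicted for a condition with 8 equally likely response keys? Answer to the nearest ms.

RT is linear in log₂ n, so two points fix the line:
  b = (455 − 275) / (log₂ 16 − log₂ 2) = 180 / (4 − 1) = 60 ms/bit
  a = 275 − 60 × 1 = 215 ms
Then RT(8) = 215 + 60 × log₂ 8 = 215 + 60 × 3 ≈ 395.000 ms.

395 ms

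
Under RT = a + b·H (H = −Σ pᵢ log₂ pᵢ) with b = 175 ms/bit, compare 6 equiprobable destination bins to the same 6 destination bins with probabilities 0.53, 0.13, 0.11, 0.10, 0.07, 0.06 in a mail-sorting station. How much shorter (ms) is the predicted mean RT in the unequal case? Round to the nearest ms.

91 ms

The RT saving is b·ΔH. Equiprobable H₀ = log₂(6) = 2.5850 bits; with the given probabilities H = 2.0627 bits.
b·(H₀ − H) = 175 × (2.5850 − 2.0627) = 91.40 ms.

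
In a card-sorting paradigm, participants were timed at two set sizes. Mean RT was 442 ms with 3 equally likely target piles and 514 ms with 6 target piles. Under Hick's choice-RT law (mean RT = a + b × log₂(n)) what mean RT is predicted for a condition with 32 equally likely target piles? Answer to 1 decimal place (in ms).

RT is linear in log₂ n, so two points fix the line:
  b = (514 − 442) / (log₂ 6 − log₂ 3) = 72 / (2.5850 − 1.5850) = 72.000 ms/bit
  a = 442 − 72.000 × 1.5850 = 327.883 ms
Then RT(32) = 327.883 + 72.000 × log₂ 32 = 327.883 + 72.000 × 5 ≈ 687.883 ms.

687.9 ms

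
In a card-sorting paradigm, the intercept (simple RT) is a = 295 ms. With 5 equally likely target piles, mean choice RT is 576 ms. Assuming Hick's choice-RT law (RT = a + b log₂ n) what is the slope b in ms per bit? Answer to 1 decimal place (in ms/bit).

121.0 ms/bit

b = (576 − 295) / log₂(5) = 281 / 2.3219 = 121.020 ms/bit.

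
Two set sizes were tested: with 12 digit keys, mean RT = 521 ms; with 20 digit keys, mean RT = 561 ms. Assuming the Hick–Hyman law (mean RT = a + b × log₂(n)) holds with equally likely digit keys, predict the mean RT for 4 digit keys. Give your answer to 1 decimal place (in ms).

435.0 ms

RT is linear in log₂ n, so two points fix the line:
  b = (561 − 521) / (log₂ 20 − log₂ 12) = 40 / (4.3219 − 3.5850) = 54.277 ms/bit
  a = 521 − 54.277 × 3.5850 = 326.420 ms
Then RT(4) = 326.420 + 54.277 × log₂ 4 = 326.420 + 54.277 × 2 ≈ 434.974 ms.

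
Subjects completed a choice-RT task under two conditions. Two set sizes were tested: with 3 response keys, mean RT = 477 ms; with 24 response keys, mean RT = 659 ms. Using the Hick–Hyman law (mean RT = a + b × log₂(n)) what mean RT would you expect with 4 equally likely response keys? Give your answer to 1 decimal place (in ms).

502.2 ms

With log₂ n on the abscissa the relation is linear; from the two conditions:
  b = (659 − 477) / (log₂ 24 − log₂ 3) = 182 / (4.5850 − 1.5850) = 60.667 ms/bit
  a = 477 − 60.667 × 1.5850 = 380.846 ms
Then RT(4) = 380.846 + 60.667 × log₂ 4 = 380.846 + 60.667 × 2 ≈ 502.179 ms.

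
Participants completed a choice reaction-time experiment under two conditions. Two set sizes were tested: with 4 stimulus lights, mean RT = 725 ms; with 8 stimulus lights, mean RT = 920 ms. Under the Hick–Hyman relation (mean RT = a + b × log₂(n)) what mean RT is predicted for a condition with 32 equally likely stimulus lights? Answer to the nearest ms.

1310 ms

RT is linear in log₂ n, so two points fix the line:
  b = (920 − 725) / (log₂ 8 − log₂ 4) = 195 / (3 − 2) = 195 ms/bit
  a = 725 − 195 × 2 = 335 ms
Then RT(32) = 335 + 195 × log₂ 32 = 335 + 195 × 5 ≈ 1310.000 ms.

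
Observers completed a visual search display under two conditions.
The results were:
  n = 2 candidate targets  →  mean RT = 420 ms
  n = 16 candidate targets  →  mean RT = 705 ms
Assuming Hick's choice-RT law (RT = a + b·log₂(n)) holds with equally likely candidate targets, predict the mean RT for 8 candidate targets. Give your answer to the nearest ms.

610 ms

With log₂ n on the abscissa the relation is linear; from the two conditions:
  b = (705 − 420) / (log₂ 16 − log₂ 2) = 285 / (4 − 1) = 95 ms/bit
  a = 420 − 95 × 1 = 325 ms
Then RT(8) = 325 + 95 × log₂ 8 = 325 + 95 × 3 ≈ 610.000 ms.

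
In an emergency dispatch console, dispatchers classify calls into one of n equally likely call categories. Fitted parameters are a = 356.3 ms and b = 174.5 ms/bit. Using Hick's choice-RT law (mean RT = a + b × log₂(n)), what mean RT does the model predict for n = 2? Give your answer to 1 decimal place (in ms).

530.8 ms

log₂(2) = 1 bits, so RT = 356.3 + 174.5 × 1 ≈ 530.800 ms.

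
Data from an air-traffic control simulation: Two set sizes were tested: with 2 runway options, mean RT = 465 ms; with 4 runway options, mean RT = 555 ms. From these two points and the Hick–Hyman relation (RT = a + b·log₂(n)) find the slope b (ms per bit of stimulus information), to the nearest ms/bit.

90 ms/bit

b = (RT₂ − RT₁)/(log₂ n₂ − log₂ n₁) = (555 − 465)/(2 − 1) = 90 ms/bit.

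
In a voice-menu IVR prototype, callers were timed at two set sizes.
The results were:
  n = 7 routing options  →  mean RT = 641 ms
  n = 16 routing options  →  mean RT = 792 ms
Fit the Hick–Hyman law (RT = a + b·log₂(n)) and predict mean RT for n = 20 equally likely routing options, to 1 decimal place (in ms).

832.8 ms

Fit slope and intercept:
  b = (792 − 641) / (log₂ 16 − log₂ 7) = 151 / (4 − 2.8074) = 126.609 ms/bit
  a = 641 − 126.609 × 2.8074 = 285.563 ms
Then RT(20) = 285.563 + 126.609 × log₂ 20 = 285.563 + 126.609 × 4.3219 ≈ 832.759 ms.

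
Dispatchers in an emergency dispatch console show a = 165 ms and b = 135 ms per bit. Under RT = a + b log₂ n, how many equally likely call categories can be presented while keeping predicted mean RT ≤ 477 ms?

4

Set 165 + 135·log₂ n ≤ 477 → log₂ n ≤ (477 − 165)/135 = 2.3111.
So n ≤ 2^2.3111 = 4.963; the largest integer n is 4.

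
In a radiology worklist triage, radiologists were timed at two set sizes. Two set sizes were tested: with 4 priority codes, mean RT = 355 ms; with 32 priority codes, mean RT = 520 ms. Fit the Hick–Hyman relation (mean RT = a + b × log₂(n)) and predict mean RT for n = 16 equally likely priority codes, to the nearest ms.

RT is linear in log₂ n, so two points fix the line:
  b = (520 − 355) / (log₂ 32 − log₂ 4) = 165 / (5 − 2) = 55 ms/bit
  a = 355 − 55 × 2 = 245 ms
Then RT(16) = 245 + 55 × log₂ 16 = 245 + 55 × 4 ≈ 465.000 ms.

465 ms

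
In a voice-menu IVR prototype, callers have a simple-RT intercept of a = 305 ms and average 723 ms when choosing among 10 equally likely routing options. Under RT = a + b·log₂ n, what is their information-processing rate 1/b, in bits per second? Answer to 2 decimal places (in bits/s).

7.95 bits/s

Choice component = 723 − 305 = 418 ms over log₂(10) = 3.3219 bits.
b = 418 / 3.3219 = 125.831 ms/bit, so 1/b = 7.947 bits/s.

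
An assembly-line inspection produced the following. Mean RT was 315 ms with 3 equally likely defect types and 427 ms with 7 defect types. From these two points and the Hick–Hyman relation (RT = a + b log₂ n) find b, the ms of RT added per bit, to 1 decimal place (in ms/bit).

b = (RT₂ − RT₁)/(log₂ n₂ − log₂ n₁) = (427 − 315)/(2.8074 − 1.5850) = 91.624 ms/bit.

91.6 ms/bit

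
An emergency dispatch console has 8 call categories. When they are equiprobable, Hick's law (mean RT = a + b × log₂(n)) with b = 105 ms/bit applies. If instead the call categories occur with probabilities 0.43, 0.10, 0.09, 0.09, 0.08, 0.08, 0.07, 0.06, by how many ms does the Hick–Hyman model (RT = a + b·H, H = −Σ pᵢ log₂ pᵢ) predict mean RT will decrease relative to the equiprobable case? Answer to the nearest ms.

45 ms

Equiprobable entropy H₀ = log₂ 8 = 3.0000 bits.
Skewed entropy H = −Σ pᵢ log₂ pᵢ = 2.5762 bits.
ΔRT = b·(H₀ − H) = 105 × 0.4238 = 44.50 ms.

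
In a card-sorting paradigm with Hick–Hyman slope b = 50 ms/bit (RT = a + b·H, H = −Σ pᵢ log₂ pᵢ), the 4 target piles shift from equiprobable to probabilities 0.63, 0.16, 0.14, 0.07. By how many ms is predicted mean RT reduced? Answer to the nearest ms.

The RT saving is b·ΔH. Equiprobable H₀ = log₂(4) = 2.0000 bits; with the given probabilities H = 1.5086 bits.
b·(H₀ − H) = 50 × (2.0000 − 1.5086) = 24.57 ms.

25 ms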